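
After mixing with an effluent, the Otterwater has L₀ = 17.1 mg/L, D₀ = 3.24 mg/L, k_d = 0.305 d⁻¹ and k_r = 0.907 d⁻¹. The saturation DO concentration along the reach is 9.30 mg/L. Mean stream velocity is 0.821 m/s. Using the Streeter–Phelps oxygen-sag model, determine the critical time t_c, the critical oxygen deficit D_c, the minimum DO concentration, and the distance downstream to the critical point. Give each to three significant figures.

At the critical point dD/dt = 0, so k_d L₀ e^(−k_d t) = k_r D. Substituting D(t) from the Streeter–Phelps equation and solving for t gives
t_c = ln[(k_r/k_d)(1 − D₀(k_r−k_d)/(k_d L₀))] / (k_r−k_d).
Here k_r−k_d = 0.6020 d⁻¹ and 1 − D₀(k_r−k_d)/(k_d L₀) = 1 − 3.24×0.6020/(0.305×17.1) = 0.6260, so
t_c = ln(2.974 × 0.6260) / 0.6020 = 0.6215 / 0.6020 = 1.032 d.
D_c = (k_d/k_r) L₀ e^(−k_d t_c) = (0.305/0.907) × 17.1 × e^(−0.305×1.032) = 0.3363 × 17.1 × 0.7299 = 4.197 mg/L.
Minimum DO = C_s − D_c = 9.30 − 4.197 = 5.103 mg/L.
x_c = v t_c = 0.821 m/s × 1.032 d × 86400 s/d = 73230 m ≈ 73.2 km.

t_c ≈ 1.03 d; D_c ≈ 4.20 mg/L; min DO ≈ 5.10 mg/L; x_c ≈ 73.2 km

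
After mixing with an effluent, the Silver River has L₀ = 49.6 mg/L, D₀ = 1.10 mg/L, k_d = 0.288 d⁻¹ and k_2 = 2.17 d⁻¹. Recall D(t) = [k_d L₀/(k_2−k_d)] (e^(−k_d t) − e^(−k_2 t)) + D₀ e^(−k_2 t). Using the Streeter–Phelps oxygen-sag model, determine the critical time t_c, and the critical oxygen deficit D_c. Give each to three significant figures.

At the critical point dD/dt = 0, so k_d L₀ e^(−k_d t) = k_2 D. Substituting D(t) from the Streeter–Phelps equation and solving for t gives
t_c = ln[(k_2/k_d)(1 − D₀(k_2−k_d)/(k_d L₀))] / (k_2−k_d).
Here k_2−k_d = 1.882 d⁻¹ and 1 − D₀(k_2−k_d)/(k_d L₀) = 1 − 1.10×1.882/(0.288×49.6) = 0.8551, so
t_c = ln(7.535 × 0.8551) / 1.882 = 1.863 / 1.882 = 0.9899 d.
L(t_c) = L₀ e^(−k_d t_c) = 49.6 × 0.7519 = 37.30 mg/L, and at the critical point k_2 D_c = k_d L, so D_c = (0.288/2.17) × 37.30 = 4.950 mg/L.

t_c ≈ 0.990 d; D_c ≈ 4.95 mg/L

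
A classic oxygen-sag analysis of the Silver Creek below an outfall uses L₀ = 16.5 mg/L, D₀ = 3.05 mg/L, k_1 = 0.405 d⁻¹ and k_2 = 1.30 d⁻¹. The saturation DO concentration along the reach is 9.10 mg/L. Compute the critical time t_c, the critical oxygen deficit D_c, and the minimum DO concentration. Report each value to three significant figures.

t_c ≈ 0.716 d; D_c ≈ 3.85 mg/L; min DO ≈ 5.25 mg/L

At the critical point dD/dt = 0, so k_1 L₀ e^(−k_1 t) = k_2 D. Substituting D(t) from the Streeter–Phelps equation and solving for t gives
t_c = ln[(k_2/k_1)(1 − D₀(k_2−k_1)/(k_1 L₀))] / (k_2−k_1).
Here k_2−k_1 = 0.8950 d⁻¹ and 1 − D₀(k_2−k_1)/(k_1 L₀) = 1 − 3.05×0.8950/(0.405×16.5) = 0.5915, so
t_c = ln(3.210 × 0.5915) / 0.8950 = 0.6412 / 0.8950 = 0.7164 d.
D_c = (k_1/k_2) L₀ e^(−k_1 t_c) = (0.405/1.30) × 16.5 × e^(−0.405×0.7164) = 0.3115 × 16.5 × 0.7482 = 3.846 mg/L.
Minimum DO = C_s − D_c = 9.10 − 3.846 = 5.254 mg/L.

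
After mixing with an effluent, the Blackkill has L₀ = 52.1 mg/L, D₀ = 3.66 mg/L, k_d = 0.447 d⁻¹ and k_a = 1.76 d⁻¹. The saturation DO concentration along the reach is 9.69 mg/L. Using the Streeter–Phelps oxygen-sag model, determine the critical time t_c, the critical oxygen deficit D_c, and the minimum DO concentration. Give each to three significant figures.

t_c = [1/(k_a−k_d)] ln[(k_a/k_d)(1 − D₀(k_a−k_d)/(k_d L₀))]
= [1/(1.76−0.447)] ln[(1.76/0.447)(1 − 3.66×1.313/(0.447×52.1))]
= (1/1.313) ln[3.937 × 0.7937] = 0.7616 × ln(3.125) = 0.7616 × 1.139 = 0.8678 d.
D_c = (k_d/k_a) L₀ e^(−k_d t_c) = (0.447/1.76) × 52.1 × e^(−0.447×0.8678) = 0.2540 × 52.1 × 0.6785 = 8.978 mg/L.
Minimum DO = C_s − D_c = 9.69 − 8.978 = 0.7122 mg/L.

t_c ≈ 0.868 d; D_c ≈ 8.98 mg/L; min DO ≈ 0.712 mg/L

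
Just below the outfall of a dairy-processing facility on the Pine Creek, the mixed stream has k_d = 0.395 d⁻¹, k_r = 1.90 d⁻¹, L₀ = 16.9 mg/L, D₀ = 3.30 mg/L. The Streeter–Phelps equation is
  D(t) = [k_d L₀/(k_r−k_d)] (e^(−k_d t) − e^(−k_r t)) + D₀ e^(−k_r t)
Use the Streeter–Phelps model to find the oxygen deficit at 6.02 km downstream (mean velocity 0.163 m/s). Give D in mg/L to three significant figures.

Travel time t = x/v = 6.02 km / (0.163 m/s) = 6020 m / 0.163 m/s = 36930 s = 0.4275 d.
k_d L₀/(k_r−k_d) = 0.395×16.9/(1.90−0.395) = 6.675/1.505 = 4.436 mg/L.
e^(−k_d t) = e^(−0.395×0.4275) = 0.8446; e^(−k_r t) = e^(−1.90×0.4275) = 0.4439.
D = 4.436 × (0.8446 − 0.4439) + 3.30 × 0.4439 = 1.778 + 1.465 = 3.242 mg/L.

D ≈ 3.24 mg/L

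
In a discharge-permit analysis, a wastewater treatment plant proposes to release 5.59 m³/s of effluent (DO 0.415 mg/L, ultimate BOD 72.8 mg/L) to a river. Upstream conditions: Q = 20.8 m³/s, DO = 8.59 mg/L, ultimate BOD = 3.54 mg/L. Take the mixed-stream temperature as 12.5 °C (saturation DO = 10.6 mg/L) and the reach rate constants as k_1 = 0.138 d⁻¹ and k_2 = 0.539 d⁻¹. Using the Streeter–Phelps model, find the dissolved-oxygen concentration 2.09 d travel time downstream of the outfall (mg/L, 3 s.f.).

DO ≈ 6.72 mg/L

Mixed DO = (20.8×8.59 + 5.59×0.415)/(20.8+5.59) = 181.0/26.39 = 6.858 mg/L.
Mixed L₀ = (20.8×3.54 + 5.59×72.8)/(26.39) = 480.6/26.39 = 18.21 mg/L.
Initial deficit D₀ = C_s − DO₀ = 10.6 − 6.858 = 3.742 mg/L.
D(2.09) = [0.138×18.21/(0.539−0.138)](e^(−0.138×2.09) − e^(−0.539×2.09)) + 3.742 e^(−0.539×2.09)
= 6.267 × (0.7494 − 0.3242) + 3.742 × 0.3242 = 3.878 mg/L.
DO = 10.6 − 3.878 = 6.722 mg/L.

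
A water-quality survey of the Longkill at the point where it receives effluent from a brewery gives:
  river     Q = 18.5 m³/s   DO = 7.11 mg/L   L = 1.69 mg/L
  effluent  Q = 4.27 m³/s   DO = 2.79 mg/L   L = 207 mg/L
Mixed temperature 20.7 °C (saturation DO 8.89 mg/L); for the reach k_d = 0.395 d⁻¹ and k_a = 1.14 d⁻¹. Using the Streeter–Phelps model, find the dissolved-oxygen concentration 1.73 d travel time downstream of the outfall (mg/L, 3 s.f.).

Mixed DO = (18.5×7.11 + 4.27×2.79)/(18.5+4.27) = 143.4/22.77 = 6.300 mg/L.
Mixed L₀ = (18.5×1.69 + 4.27×207)/(22.77) = 915.2/22.77 = 40.19 mg/L.
Initial deficit D₀ = C_s − DO₀ = 8.89 − 6.300 = 2.590 mg/L.
D(1.73) = [0.395×40.19/(1.14−0.395)](e^(−0.395×1.73) − e^(−1.14×1.73)) + 2.590 e^(−1.14×1.73)
= 21.31 × (0.5049 − 0.1392) + 2.590 × 0.1392 = 8.155 mg/L.
DO = 8.89 − 8.155 = 0.7352 mg/L.

DO ≈ 0.735 mg/L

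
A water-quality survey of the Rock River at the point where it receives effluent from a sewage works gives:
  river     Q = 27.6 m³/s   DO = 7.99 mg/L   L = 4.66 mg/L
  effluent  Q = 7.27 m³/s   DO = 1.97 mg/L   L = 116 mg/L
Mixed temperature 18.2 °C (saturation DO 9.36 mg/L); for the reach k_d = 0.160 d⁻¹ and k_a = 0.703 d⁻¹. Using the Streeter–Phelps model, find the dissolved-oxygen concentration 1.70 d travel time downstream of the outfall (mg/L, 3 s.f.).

Mixed DO = (27.6×7.99 + 7.27×1.97)/(27.6+7.27) = 234.8/34.87 = 6.735 mg/L.
Mixed L₀ = (27.6×4.66 + 7.27×116)/(34.87) = 971.9/34.87 = 27.87 mg/L.
Initial deficit D₀ = C_s − DO₀ = 9.36 − 6.735 = 2.625 mg/L.
D(1.70) = [0.160×27.87/(0.703−0.160)](e^(−0.160×1.70) − e^(−0.703×1.70)) + 2.625 e^(−0.703×1.70)
= 8.213 × (0.7619 − 0.3027) + 2.625 × 0.3027 = 4.566 mg/L.
DO = 9.36 − 4.566 = 4.794 mg/L.

DO ≈ 4.79 mg/L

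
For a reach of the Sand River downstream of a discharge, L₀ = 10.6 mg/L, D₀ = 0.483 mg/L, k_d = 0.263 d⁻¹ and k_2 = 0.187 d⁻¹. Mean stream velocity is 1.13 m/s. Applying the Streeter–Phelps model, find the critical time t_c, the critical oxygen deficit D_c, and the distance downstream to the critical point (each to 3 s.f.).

With k_2/k_d = 0.7110 and 1 − D₀(k_2−k_d)/(k_d L₀) = 1.013,
t_c = ln(0.7110 × 1.013) / (0.187 − 0.263) = ln(0.7204) / -0.07600 = -0.3280/-0.07600 = 4.315 d.
D_c = (k_d/k_2) L₀ e^(−k_d t_c) = (0.263/0.187) × 10.6 × e^(−0.263×4.315) = 1.406 × 10.6 × 0.3214 = 4.792 mg/L.
x_c = v t_c = 1.13 m/s × 4.315 d × 86400 s/d = 421300 m ≈ 421 km.

t_c ≈ 4.32 d; D_c ≈ 4.79 mg/L; x_c ≈ 421 km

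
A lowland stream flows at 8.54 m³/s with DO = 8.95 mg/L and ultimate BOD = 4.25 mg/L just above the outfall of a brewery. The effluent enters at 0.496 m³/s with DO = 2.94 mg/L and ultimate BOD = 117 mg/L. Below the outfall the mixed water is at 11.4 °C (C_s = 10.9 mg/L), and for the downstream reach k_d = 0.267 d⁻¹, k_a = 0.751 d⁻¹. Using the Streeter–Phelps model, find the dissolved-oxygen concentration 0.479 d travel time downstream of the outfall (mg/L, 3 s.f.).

DO ≈ 8.26 mg/L

Mixed DO = (8.54×8.95 + 0.496×2.94)/(8.54+0.496) = 77.89/9.036 = 8.620 mg/L.
Mixed L₀ = (8.54×4.25 + 0.496×117)/(9.036) = 94.33/9.036 = 10.44 mg/L.
Initial deficit D₀ = C_s − DO₀ = 10.9 − 8.620 = 2.280 mg/L.
D(0.479) = [0.267×10.44/(0.751−0.267)](e^(−0.267×0.479) − e^(−0.751×0.479)) + 2.280 e^(−0.751×0.479)
= 5.759 × (0.8799 − 0.6979) + 2.280 × 0.6979 = 2.640 mg/L.
DO = 10.9 − 2.640 = 8.260 mg/L.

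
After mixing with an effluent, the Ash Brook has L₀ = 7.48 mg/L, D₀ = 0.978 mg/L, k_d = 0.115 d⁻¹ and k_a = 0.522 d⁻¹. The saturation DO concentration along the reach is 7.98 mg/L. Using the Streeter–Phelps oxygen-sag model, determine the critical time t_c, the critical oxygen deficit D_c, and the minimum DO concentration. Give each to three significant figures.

t_c = [1/(k_a−k_d)] ln[(k_a/k_d)(1 − D₀(k_a−k_d)/(k_d L₀))]
= [1/(0.522−0.115)] ln[(0.522/0.115)(1 − 0.978×0.4070/(0.115×7.48))]
= (1/0.4070) ln[4.539 × 0.5373] = 2.457 × ln(2.439) = 2.457 × 0.8915 = 2.190 d.
D_c = (k_d/k_a) L₀ e^(−k_d t_c) = (0.115/0.522) × 7.48 × e^(−0.115×2.190) = 0.2203 × 7.48 × 0.7773 = 1.281 mg/L.
Minimum DO = C_s − D_c = 7.98 − 1.281 = 6.699 mg/L.

t_c ≈ 2.19 d; D_c ≈ 1.28 mg/L; min DO ≈ 6.70 mg/L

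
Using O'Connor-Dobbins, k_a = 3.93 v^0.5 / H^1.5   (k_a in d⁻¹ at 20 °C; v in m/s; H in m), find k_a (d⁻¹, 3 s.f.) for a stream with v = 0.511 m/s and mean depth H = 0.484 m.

k_a = 3.93 × 0.511^0.5 / 0.484^1.5 = 3.93 × 0.7148 / 0.3367 = 8.343 d⁻¹.

k_a ≈ 8.34 d⁻¹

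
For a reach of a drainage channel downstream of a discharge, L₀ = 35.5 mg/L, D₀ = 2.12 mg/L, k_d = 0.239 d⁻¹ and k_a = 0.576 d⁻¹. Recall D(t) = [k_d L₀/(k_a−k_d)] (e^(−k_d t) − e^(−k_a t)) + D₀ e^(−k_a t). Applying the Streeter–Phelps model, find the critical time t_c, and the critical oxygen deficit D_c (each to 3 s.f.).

t_c ≈ 2.35 d; D_c ≈ 8.40 mg/L

With k_a/k_d = 2.410 and 1 − D₀(k_a−k_d)/(k_d L₀) = 0.9158,
t_c = ln(2.410 × 0.9158) / (0.576 − 0.239) = ln(2.207) / 0.3370 = 0.7917/0.3370 = 2.349 d.
L(t_c) = L₀ e^(−k_d t_c) = 35.5 × 0.5704 = 20.25 mg/L, and at the critical point k_a D_c = k_d L, so D_c = (0.239/0.576) × 20.25 = 8.402 mg/L.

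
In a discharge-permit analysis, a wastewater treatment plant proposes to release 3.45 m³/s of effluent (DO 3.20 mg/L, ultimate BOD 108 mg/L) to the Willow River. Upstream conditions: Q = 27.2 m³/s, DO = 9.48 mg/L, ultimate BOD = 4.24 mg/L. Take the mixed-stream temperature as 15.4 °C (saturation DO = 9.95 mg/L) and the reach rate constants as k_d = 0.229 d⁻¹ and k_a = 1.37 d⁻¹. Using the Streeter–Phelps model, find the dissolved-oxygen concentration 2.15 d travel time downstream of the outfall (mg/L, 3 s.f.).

Mixed DO = (27.2×9.48 + 3.45×3.20)/(27.2+3.45) = 268.9/30.65 = 8.773 mg/L.
Mixed L₀ = (27.2×4.24 + 3.45×108)/(30.65) = 487.9/30.65 = 15.92 mg/L.
Initial deficit D₀ = C_s − DO₀ = 9.95 − 8.773 = 1.177 mg/L.
D(2.15) = [0.229×15.92/(1.37−0.229)](e^(−0.229×2.15) − e^(−1.37×2.15)) + 1.177 e^(−1.37×2.15)
= 3.195 × (0.6112 − 0.05258) + 1.177 × 0.05258 = 1.847 mg/L.
DO = 9.95 − 1.847 = 8.103 mg/L.

DO ≈ 8.10 mg/L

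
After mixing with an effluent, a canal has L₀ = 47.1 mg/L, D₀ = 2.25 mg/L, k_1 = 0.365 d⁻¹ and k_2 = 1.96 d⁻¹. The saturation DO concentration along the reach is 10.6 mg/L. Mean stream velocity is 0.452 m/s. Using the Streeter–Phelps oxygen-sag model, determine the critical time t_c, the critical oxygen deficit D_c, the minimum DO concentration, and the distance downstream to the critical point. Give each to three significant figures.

t_c ≈ 0.907 d; D_c ≈ 6.30 mg/L; min DO ≈ 4.30 mg/L; x_c ≈ 35.4 km

t_c = [1/(k_2−k_1)] ln[(k_2/k_1)(1 − D₀(k_2−k_1)/(k_1 L₀))]
= [1/(1.96−0.365)] ln[(1.96/0.365)(1 − 2.25×1.595/(0.365×47.1))]
= (1/1.595) ln[5.370 × 0.7912] = 0.6270 × ln(4.249) = 0.6270 × 1.447 = 0.9070 d.
D_c = (k_1/k_2) L₀ e^(−k_1 t_c) = (0.365/1.96) × 47.1 × e^(−0.365×0.9070) = 0.1862 × 47.1 × 0.7182 = 6.299 mg/L.
Minimum DO = C_s − D_c = 10.6 − 6.299 = 4.301 mg/L.
x_c = v t_c = 0.452 m/s × 0.9070 d × 86400 s/d = 35420 m ≈ 35.4 km.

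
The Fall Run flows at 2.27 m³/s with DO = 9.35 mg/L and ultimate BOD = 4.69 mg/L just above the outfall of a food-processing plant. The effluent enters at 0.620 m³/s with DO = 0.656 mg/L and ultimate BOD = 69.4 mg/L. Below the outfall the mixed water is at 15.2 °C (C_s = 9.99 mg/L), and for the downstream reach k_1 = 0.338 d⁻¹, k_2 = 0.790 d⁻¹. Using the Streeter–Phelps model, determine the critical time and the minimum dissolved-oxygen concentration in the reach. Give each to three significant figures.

Mixed DO = (2.27×9.35 + 0.620×0.656)/(2.27+0.620) = 21.63/2.890 = 7.485 mg/L.
Mixed L₀ = (2.27×4.69 + 0.620×69.4)/(2.890) = 53.67/2.890 = 18.57 mg/L.
Initial deficit D₀ = C_s − DO₀ = 9.99 − 7.485 = 2.505 mg/L.
t_c = (1/0.4520) ln[(0.790/0.338)(1 − 2.505×0.4520/(0.338×18.57))] = 2.212 × ln(1.916) = 1.438 d.
D_c = (0.338/0.790) × 18.57 × e^(−0.338×1.438) = 0.4278 × 18.57 × 0.6150 = 4.887 mg/L.
Minimum DO = 9.99 − 4.887 = 5.103 mg/L.

t_c ≈ 1.44 d; minimum DO ≈ 5.10 mg/L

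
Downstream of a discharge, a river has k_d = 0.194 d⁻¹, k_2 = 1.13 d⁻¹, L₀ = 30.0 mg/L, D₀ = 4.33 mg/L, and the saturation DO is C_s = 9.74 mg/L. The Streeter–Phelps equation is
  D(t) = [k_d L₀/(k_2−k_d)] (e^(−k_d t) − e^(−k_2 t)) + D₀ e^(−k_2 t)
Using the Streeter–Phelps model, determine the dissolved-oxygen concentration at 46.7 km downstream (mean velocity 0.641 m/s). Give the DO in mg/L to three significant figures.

Travel time t = x/v = 46.7 km / (0.641 m/s) = 46700 m / 0.641 m/s = 72850 s = 0.8432 d.
k_d L₀/(k_2−k_d) = 0.194×30.0/(1.13−0.194) = 5.820/0.9360 = 6.218 mg/L.
e^(−k_d t) = e^(−0.194×0.8432) = 0.8491; e^(−k_2 t) = e^(−1.13×0.8432) = 0.3856.
D = 6.218 × (0.8491 − 0.3856) + 4.33 × 0.3856 = 2.882 + 1.670 = 4.552 mg/L.
DO = C_s − D = 9.74 − 4.552 = 5.188 mg/L.

DO ≈ 5.19 mg/L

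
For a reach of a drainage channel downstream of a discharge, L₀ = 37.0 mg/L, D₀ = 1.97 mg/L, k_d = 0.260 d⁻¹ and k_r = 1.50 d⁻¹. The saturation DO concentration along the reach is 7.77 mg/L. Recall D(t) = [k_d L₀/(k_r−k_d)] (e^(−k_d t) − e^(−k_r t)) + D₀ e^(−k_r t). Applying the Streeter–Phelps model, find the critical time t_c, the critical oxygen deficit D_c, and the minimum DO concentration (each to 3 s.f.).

With k_r/k_d = 5.769 and 1 − D₀(k_r−k_d)/(k_d L₀) = 0.7461,
t_c = ln(5.769 × 0.7461) / (1.50 − 0.260) = ln(4.304) / 1.240 = 1.460/1.240 = 1.177 d.
D_c = (k_d/k_r) L₀ e^(−k_d t_c) = (0.260/1.50) × 37.0 × e^(−0.260×1.177) = 0.1733 × 37.0 × 0.7364 = 4.722 mg/L.
Minimum DO = C_s − D_c = 7.77 − 4.722 = 3.048 mg/L.

t_c ≈ 1.18 d; D_c ≈ 4.72 mg/L; min DO ≈ 3.05 mg/L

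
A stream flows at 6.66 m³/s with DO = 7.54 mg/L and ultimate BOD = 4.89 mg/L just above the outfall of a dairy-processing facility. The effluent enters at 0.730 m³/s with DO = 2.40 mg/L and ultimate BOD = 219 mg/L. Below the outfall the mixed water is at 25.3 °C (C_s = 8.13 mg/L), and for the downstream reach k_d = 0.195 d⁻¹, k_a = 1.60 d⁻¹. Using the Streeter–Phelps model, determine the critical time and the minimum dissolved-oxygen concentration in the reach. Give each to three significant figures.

t_c ≈ 1.24 d; minimum DO ≈ 5.64 mg/L

Mixed DO = (6.66×7.54 + 0.730×2.40)/(6.66+0.730) = 51.97/7.390 = 7.032 mg/L.
Mixed L₀ = (6.66×4.89 + 0.730×219)/(7.390) = 192.4/7.390 = 26.04 mg/L.
Initial deficit D₀ = C_s − DO₀ = 8.13 − 7.032 = 1.098 mg/L.
t_c = (1/1.405) ln[(1.60/0.195)(1 − 1.098×1.405/(0.195×26.04))] = 0.7117 × ln(5.713) = 1.240 d.
D_c = (0.195/1.60) × 26.04 × e^(−0.195×1.240) = 0.1219 × 26.04 × 0.7852 = 2.492 mg/L.
Minimum DO = 8.13 − 2.492 = 5.638 mg/L.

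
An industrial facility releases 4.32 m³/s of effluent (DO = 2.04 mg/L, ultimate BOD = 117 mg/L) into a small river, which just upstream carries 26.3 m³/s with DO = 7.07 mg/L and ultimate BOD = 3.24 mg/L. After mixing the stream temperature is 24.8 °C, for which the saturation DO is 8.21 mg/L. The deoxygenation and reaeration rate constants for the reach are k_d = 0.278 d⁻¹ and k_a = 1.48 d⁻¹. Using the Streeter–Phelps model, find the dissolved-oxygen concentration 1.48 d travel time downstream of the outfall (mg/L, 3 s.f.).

Mixed DO = (26.3×7.07 + 4.32×2.04)/(26.3+4.32) = 194.8/30.62 = 6.360 mg/L.
Mixed L₀ = (26.3×3.24 + 4.32×117)/(30.62) = 590.7/30.62 = 19.29 mg/L.
Initial deficit D₀ = C_s − DO₀ = 8.21 − 6.360 = 1.850 mg/L.
D(1.48) = [0.278×19.29/(1.48−0.278)](e^(−0.278×1.48) − e^(−1.48×1.48)) + 1.850 e^(−1.48×1.48)
= 4.461 × (0.6627 − 0.1119) + 1.850 × 0.1119 = 2.664 mg/L.
DO = 8.21 − 2.664 = 5.546 mg/L.

DO ≈ 5.55 mg/L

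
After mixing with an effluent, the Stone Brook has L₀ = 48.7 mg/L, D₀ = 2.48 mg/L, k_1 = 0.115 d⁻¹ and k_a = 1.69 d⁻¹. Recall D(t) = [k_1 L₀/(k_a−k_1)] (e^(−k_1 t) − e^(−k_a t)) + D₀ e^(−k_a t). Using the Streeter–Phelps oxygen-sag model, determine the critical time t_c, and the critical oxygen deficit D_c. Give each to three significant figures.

t_c ≈ 0.947 d; D_c ≈ 2.97 mg/L

t_c = [1/(k_a−k_1)] ln[(k_a/k_1)(1 − D₀(k_a−k_1)/(k_1 L₀))]
= [1/(1.69−0.115)] ln[(1.69/0.115)(1 − 2.48×1.575/(0.115×48.7))]
= (1/1.575) ln[14.70 × 0.3026] = 0.6349 × ln(4.446) = 0.6349 × 1.492 = 0.9474 d.
D_c = (k_1/k_a) L₀ e^(−k_1 t_c) = (0.115/1.69) × 48.7 × e^(−0.115×0.9474) = 0.06805 × 48.7 × 0.8968 = 2.972 mg/L.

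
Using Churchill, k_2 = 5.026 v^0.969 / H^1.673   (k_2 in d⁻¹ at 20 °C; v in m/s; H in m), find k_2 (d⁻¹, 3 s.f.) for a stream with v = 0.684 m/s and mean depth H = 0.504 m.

k_2 ≈ 10.9 d⁻¹

k_2 = 5.026 × 0.684^0.969 / 0.504^1.673 = 5.026 × 0.6921 / 0.3178 = 10.95 d⁻¹.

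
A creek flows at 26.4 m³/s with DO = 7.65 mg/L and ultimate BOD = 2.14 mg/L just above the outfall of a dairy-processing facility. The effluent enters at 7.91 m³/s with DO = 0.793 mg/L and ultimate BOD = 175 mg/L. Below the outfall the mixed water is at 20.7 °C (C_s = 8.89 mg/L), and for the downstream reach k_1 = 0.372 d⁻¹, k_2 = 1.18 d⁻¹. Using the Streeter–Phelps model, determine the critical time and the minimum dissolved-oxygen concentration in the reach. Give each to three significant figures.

t_c ≈ 1.23 d; minimum DO ≈ 0.523 mg/L

Mixed DO = (26.4×7.65 + 7.91×0.793)/(26.4+7.91) = 208.2/34.31 = 6.069 mg/L.
Mixed L₀ = (26.4×2.14 + 7.91×175)/(34.31) = 1441/34.31 = 41.99 mg/L.
Initial deficit D₀ = C_s − DO₀ = 8.89 − 6.069 = 2.821 mg/L.
t_c = (1/0.8080) ln[(1.18/0.372)(1 − 2.821×0.8080/(0.372×41.99))] = 1.238 × ln(2.709) = 1.233 d.
D_c = (0.372/1.18) × 41.99 × e^(−0.372×1.233) = 0.3153 × 41.99 × 0.6320 = 8.367 mg/L.
Minimum DO = 8.89 − 8.367 = 0.5234 mg/L.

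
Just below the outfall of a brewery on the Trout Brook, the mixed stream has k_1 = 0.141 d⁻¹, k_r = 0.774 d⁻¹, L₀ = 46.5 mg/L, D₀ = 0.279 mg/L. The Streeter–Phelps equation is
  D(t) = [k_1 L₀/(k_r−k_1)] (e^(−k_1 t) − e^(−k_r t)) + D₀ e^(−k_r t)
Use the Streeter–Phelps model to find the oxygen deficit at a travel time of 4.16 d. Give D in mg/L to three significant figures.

k_1 L₀/(k_r−k_1) = 0.141×46.5/(0.774−0.141) = 6.556/0.6330 = 10.36 mg/L.
e^(−k_1 t) = e^(−0.141×4.160) = 0.5562; e^(−k_r t) = e^(−0.774×4.160) = 0.03996.
D = 10.36 × (0.5562 − 0.03996) + 0.279 × 0.03996 = 5.347 + 0.01115 = 5.359 mg/L.

D ≈ 5.36 mg/L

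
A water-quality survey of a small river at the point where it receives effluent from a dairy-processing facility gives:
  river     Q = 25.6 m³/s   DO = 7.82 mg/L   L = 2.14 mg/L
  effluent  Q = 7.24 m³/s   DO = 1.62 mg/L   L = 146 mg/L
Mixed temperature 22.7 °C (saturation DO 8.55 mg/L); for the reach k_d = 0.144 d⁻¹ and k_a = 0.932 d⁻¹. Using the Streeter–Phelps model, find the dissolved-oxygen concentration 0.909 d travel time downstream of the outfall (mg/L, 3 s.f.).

DO ≈ 4.88 mg/L

Mixed DO = (25.6×7.82 + 7.24×1.62)/(25.6+7.24) = 211.9/32.84 = 6.453 mg/L.
Mixed L₀ = (25.6×2.14 + 7.24×146)/(32.84) = 1112/32.84 = 33.86 mg/L.
Initial deficit D₀ = C_s − DO₀ = 8.55 − 6.453 = 2.097 mg/L.
D(0.909) = [0.144×33.86/(0.932−0.144)](e^(−0.144×0.909) − e^(−0.932×0.909)) + 2.097 e^(−0.932×0.909)
= 6.187 × (0.8773 − 0.4286) + 2.097 × 0.4286 = 3.675 mg/L.
DO = 8.55 − 3.675 = 4.875 mg/L.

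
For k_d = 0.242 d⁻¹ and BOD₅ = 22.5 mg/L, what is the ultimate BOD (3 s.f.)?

L₀ ≈ 32.1 mg/L

BOD₅ = L₀(1 − e^(−5k_d)) ⇒ L₀ = BOD₅ / (1 − e^(−5×0.242))
= 22.5 / (1 − 0.2982) = 22.5 / 0.7018 = 32.06 mg/L.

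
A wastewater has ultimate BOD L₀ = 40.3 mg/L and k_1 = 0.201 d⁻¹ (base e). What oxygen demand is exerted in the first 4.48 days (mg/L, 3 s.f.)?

y_t = L₀(1 − e^(−k_1 t)) = 40.3 × (1 − e^(−0.201×4.48))
= 40.3 × (1 − 0.4064) = 40.3 × 0.5936 = 23.92 mg/L.

y ≈ 23.9 mg/L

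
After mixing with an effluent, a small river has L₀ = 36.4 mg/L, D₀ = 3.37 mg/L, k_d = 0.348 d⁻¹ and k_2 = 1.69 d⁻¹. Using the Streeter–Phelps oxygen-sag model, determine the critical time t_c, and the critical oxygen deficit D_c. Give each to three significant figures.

t_c ≈ 0.848 d; D_c ≈ 5.58 mg/L

t_c = [1/(k_2−k_d)] ln[(k_2/k_d)(1 − D₀(k_2−k_d)/(k_d L₀))]
= [1/(1.69−0.348)] ln[(1.69/0.348)(1 − 3.37×1.342/(0.348×36.4))]
= (1/1.342) ln[4.856 × 0.6430] = 0.7452 × ln(3.122) = 0.7452 × 1.139 = 0.8485 d.
L(t_c) = L₀ e^(−k_d t_c) = 36.4 × 0.7443 = 27.09 mg/L, and at the critical point k_2 D_c = k_d L, so D_c = (0.348/1.69) × 27.09 = 5.579 mg/L.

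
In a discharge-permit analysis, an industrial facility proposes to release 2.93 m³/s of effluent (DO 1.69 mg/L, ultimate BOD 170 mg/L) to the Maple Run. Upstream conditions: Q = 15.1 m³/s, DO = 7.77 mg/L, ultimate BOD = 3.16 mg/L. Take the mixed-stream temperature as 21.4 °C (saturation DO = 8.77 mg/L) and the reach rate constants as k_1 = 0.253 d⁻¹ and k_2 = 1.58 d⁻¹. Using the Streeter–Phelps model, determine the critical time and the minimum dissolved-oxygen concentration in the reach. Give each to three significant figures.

t_c ≈ 1.06 d; minimum DO ≈ 5.06 mg/L

Mixed DO = (15.1×7.77 + 2.93×1.69)/(15.1+2.93) = 122.3/18.03 = 6.782 mg/L.
Mixed L₀ = (15.1×3.16 + 2.93×170)/(18.03) = 545.8/18.03 = 30.27 mg/L.
Initial deficit D₀ = C_s − DO₀ = 8.77 − 6.782 = 1.988 mg/L.
t_c = (1/1.327) ln[(1.58/0.253)(1 − 1.988×1.327/(0.253×30.27))] = 0.7536 × ln(4.094) = 1.062 d.
D_c = (0.253/1.58) × 30.27 × e^(−0.253×1.062) = 0.1601 × 30.27 × 0.7643 = 3.705 mg/L.
Minimum DO = 8.77 − 3.705 = 5.065 mg/L.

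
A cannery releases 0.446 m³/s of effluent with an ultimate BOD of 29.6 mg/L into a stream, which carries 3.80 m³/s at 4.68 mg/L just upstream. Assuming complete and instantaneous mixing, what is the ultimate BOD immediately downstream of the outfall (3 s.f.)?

Flow-weighted mixing: C = (Q_r C_r + Q_w C_w)/(Q_r + Q_w)
= (3.80×4.68 + 0.446×29.6)/(3.80 + 0.446) = 30.99/4.246 = 7.298 mg/L.

7.30 mg/L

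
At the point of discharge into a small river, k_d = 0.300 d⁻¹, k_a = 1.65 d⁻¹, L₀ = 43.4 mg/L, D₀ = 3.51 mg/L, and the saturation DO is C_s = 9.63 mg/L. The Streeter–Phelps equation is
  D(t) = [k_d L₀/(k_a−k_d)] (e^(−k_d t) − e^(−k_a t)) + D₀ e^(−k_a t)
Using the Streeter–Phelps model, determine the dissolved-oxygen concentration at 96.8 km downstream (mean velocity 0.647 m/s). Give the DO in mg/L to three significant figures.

Travel time t = x/v = 96.8 km / (0.647 m/s) = 96800 m / 0.647 m/s = 149600 s = 1.732 d.
k_d L₀/(k_a−k_d) = 0.300×43.4/(1.65−0.300) = 13.02/1.350 = 9.644 mg/L.
e^(−k_d t) = e^(−0.300×1.732) = 0.5948; e^(−k_a t) = e^(−1.65×1.732) = 0.05743.
D = 9.644 × (0.5948 − 0.05743) + 3.51 × 0.05743 = 5.183 + 0.2016 = 5.384 mg/L.
DO = C_s − D = 9.63 − 5.384 = 4.246 mg/L.

DO ≈ 4.25 mg/L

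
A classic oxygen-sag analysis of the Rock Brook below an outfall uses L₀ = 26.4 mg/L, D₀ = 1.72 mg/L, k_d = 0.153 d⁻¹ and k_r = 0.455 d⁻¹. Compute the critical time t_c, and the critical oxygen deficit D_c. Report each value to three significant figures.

t_c = [1/(k_r−k_d)] ln[(k_r/k_d)(1 − D₀(k_r−k_d)/(k_d L₀))]
= [1/(0.455−0.153)] ln[(0.455/0.153)(1 − 1.72×0.3020/(0.153×26.4))]
= (1/0.3020) ln[2.974 × 0.8714] = 3.311 × ln(2.591) = 3.311 × 0.9522 = 3.153 d.
L(t_c) = L₀ e^(−k_d t_c) = 26.4 × 0.6173 = 16.30 mg/L, and at the critical point k_r D_c = k_d L, so D_c = (0.153/0.455) × 16.30 = 5.480 mg/L.

t_c ≈ 3.15 d; D_c ≈ 5.48 mg/L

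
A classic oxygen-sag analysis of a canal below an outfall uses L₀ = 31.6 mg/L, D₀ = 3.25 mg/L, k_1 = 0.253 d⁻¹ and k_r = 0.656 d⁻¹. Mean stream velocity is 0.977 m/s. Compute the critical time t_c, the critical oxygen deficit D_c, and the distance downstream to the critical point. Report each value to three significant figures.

t_c = [1/(k_r−k_1)] ln[(k_r/k_1)(1 − D₀(k_r−k_1)/(k_1 L₀))]
= [1/(0.656−0.253)] ln[(0.656/0.253)(1 − 3.25×0.4030/(0.253×31.6))]
= (1/0.4030) ln[2.593 × 0.8362] = 2.481 × ln(2.168) = 2.481 × 0.7739 = 1.920 d.
D_c = (k_1/k_r) L₀ e^(−k_1 t_c) = (0.253/0.656) × 31.6 × e^(−0.253×1.920) = 0.3857 × 31.6 × 0.6152 = 7.497 mg/L.
x_c = v t_c = 0.977 m/s × 1.920 d × 86400 s/d = 162100 m ≈ 162 km.

t_c ≈ 1.92 d; D_c ≈ 7.50 mg/L; x_c ≈ 162 km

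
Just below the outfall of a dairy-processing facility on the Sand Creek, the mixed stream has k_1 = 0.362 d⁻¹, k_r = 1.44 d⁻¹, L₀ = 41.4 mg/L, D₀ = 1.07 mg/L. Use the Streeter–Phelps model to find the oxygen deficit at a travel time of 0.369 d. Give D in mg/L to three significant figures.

D ≈ 4.62 mg/L

k_1 L₀/(k_r−k_1) = 0.362×41.4/(1.44−0.362) = 14.99/1.078 = 13.90 mg/L.
e^(−k_1 t) = e^(−0.362×0.3690) = 0.8750; e^(−k_r t) = e^(−1.44×0.3690) = 0.5878.
D = 13.90 × (0.8750 − 0.5878) + 1.07 × 0.5878 = 3.992 + 0.6290 = 4.621 mg/L.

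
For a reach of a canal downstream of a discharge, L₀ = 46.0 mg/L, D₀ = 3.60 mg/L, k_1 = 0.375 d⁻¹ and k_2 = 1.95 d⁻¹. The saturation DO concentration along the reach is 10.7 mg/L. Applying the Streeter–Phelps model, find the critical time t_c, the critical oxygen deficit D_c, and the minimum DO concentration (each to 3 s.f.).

t_c ≈ 0.794 d; D_c ≈ 6.57 mg/L; min DO ≈ 4.13 mg/L

At the critical point dD/dt = 0, so k_1 L₀ e^(−k_1 t) = k_2 D. Substituting D(t) from the Streeter–Phelps equation and solving for t gives
t_c = ln[(k_2/k_1)(1 − D₀(k_2−k_1)/(k_1 L₀))] / (k_2−k_1).
Here k_2−k_1 = 1.575 d⁻¹ and 1 − D₀(k_2−k_1)/(k_1 L₀) = 1 − 3.60×1.575/(0.375×46.0) = 0.6713, so
t_c = ln(5.200 × 0.6713) / 1.575 = 1.250 / 1.575 = 0.7937 d.
L(t_c) = L₀ e^(−k_1 t_c) = 46.0 × 0.7426 = 34.16 mg/L, and at the critical point k_2 D_c = k_1 L, so D_c = (0.375/1.95) × 34.16 = 6.569 mg/L.
Minimum DO = C_s − D_c = 10.7 − 6.569 = 4.131 mg/L.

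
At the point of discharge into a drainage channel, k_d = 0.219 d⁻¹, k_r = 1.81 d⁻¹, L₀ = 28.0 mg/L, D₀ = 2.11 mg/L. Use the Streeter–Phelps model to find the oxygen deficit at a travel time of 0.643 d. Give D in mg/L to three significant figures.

D ≈ 2.80 mg/L

k_d L₀/(k_r−k_d) = 0.219×28.0/(1.81−0.219) = 6.132/1.591 = 3.854 mg/L.
e^(−k_d t) = e^(−0.219×0.6430) = 0.8686; e^(−k_r t) = e^(−1.81×0.6430) = 0.3123.
D = 3.854 × (0.8686 − 0.3123) + 2.11 × 0.3123 = 2.144 + 0.6589 = 2.803 mg/L.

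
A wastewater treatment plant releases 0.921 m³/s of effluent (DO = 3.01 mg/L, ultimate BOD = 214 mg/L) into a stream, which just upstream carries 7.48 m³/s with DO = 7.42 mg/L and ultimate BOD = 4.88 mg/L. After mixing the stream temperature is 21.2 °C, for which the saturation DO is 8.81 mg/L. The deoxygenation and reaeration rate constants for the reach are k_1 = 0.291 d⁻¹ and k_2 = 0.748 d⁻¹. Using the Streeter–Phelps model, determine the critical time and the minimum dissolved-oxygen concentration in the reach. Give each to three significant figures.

t_c ≈ 1.82 d; minimum DO ≈ 2.44 mg/L

Mixed DO = (7.48×7.42 + 0.921×3.01)/(7.48+0.921) = 58.27/8.401 = 6.937 mg/L.
Mixed L₀ = (7.48×4.88 + 0.921×214)/(8.401) = 233.6/8.401 = 27.81 mg/L.
Initial deficit D₀ = C_s − DO₀ = 8.81 − 6.937 = 1.873 mg/L.
t_c = (1/0.4570) ln[(0.748/0.291)(1 − 1.873×0.4570/(0.291×27.81))] = 2.188 × ln(2.298) = 1.821 d.
D_c = (0.291/0.748) × 27.81 × e^(−0.291×1.821) = 0.3890 × 27.81 × 0.5886 = 6.368 mg/L.
Minimum DO = 8.81 − 6.368 = 2.442 mg/L.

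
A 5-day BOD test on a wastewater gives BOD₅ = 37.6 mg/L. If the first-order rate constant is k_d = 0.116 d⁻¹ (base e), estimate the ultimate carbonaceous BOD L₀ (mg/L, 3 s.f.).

L₀ ≈ 85.4 mg/L

BOD₅ = L₀(1 − e^(−5k_d)) ⇒ L₀ = BOD₅ / (1 − e^(−5×0.116))
= 37.6 / (1 − 0.5599) = 37.6 / 0.4401 = 85.43 mg/L.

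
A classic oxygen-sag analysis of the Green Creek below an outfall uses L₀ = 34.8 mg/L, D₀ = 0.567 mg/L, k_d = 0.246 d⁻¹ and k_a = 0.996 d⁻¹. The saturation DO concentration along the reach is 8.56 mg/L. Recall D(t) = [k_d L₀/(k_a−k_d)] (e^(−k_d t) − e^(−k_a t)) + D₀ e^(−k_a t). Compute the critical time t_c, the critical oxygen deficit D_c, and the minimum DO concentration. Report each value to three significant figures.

t_c ≈ 1.80 d; D_c ≈ 5.52 mg/L; min DO ≈ 3.04 mg/L

t_c = [1/(k_a−k_d)] ln[(k_a/k_d)(1 − D₀(k_a−k_d)/(k_d L₀))]
= [1/(0.996−0.246)] ln[(0.996/0.246)(1 − 0.567×0.7500/(0.246×34.8))]
= (1/0.7500) ln[4.049 × 0.9503] = 1.333 × ln(3.848) = 1.333 × 1.347 = 1.797 d.
D_c = (k_d/k_a) L₀ e^(−k_d t_c) = (0.246/0.996) × 34.8 × e^(−0.246×1.797) = 0.2470 × 34.8 × 0.6428 = 5.525 mg/L.
Minimum DO = C_s − D_c = 8.56 − 5.525 = 3.035 mg/L.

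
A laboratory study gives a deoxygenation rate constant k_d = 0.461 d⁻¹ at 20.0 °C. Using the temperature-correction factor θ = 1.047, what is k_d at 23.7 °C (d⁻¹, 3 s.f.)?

k_d(T₂) = k_d(T₁) · θ^(T₂−T₁) = 0.461 × 1.047^(23.7−20.0)
= 0.461 × 1.047^3.70 = 0.461 × 1.185 = 0.5464 d⁻¹.

k_d ≈ 0.546 d⁻¹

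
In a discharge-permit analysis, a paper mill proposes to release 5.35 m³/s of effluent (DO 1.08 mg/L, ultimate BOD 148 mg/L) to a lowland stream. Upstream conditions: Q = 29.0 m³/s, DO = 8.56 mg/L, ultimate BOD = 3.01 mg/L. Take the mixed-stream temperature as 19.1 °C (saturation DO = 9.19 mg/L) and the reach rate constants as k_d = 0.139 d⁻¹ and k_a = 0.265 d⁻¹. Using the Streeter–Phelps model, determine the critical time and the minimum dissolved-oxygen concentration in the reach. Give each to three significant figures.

Mixed DO = (29.0×8.56 + 5.35×1.08)/(29.0+5.35) = 254.0/34.35 = 7.395 mg/L.
Mixed L₀ = (29.0×3.01 + 5.35×148)/(34.35) = 879.1/34.35 = 25.59 mg/L.
Initial deficit D₀ = C_s − DO₀ = 9.19 − 7.395 = 1.795 mg/L.
t_c = (1/0.1260) ln[(0.265/0.139)(1 − 1.795×0.1260/(0.139×25.59))] = 7.937 × ln(1.785) = 4.600 d.
D_c = (0.139/0.265) × 25.59 × e^(−0.139×4.600) = 0.5245 × 25.59 × 0.5276 = 7.083 mg/L.
Minimum DO = 9.19 − 7.083 = 2.107 mg/L.

t_c ≈ 4.60 d; minimum DO ≈ 2.11 mg/L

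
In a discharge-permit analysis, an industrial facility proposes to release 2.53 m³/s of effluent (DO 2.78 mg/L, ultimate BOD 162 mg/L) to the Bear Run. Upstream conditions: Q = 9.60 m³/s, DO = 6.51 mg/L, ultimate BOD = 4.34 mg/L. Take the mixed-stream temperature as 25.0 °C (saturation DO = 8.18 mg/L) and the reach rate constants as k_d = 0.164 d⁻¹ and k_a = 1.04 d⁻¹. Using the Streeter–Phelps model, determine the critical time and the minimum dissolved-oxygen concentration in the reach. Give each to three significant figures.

Mixed DO = (9.60×6.51 + 2.53×2.78)/(9.60+2.53) = 69.53/12.13 = 5.732 mg/L.
Mixed L₀ = (9.60×4.34 + 2.53×162)/(12.13) = 451.5/12.13 = 37.22 mg/L.
Initial deficit D₀ = C_s − DO₀ = 8.18 − 5.732 = 2.448 mg/L.
t_c = (1/0.8760) ln[(1.04/0.164)(1 − 2.448×0.8760/(0.164×37.22))] = 1.142 × ln(4.114) = 1.615 d.
D_c = (0.164/1.04) × 37.22 × e^(−0.164×1.615) = 0.1577 × 37.22 × 0.7674 = 4.504 mg/L.
Minimum DO = 8.18 − 4.504 = 3.676 mg/L.

t_c ≈ 1.61 d; minimum DO ≈ 3.68 mg/L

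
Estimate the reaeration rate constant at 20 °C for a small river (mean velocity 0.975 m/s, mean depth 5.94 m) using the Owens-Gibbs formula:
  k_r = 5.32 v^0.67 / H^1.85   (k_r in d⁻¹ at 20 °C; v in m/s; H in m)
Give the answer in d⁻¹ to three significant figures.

k_r ≈ 0.194 d⁻¹

k_r = 5.32 × 0.975^0.67 / 5.94^1.85 = 5.32 × 0.9832 / 27.01 = 0.1937 d⁻¹.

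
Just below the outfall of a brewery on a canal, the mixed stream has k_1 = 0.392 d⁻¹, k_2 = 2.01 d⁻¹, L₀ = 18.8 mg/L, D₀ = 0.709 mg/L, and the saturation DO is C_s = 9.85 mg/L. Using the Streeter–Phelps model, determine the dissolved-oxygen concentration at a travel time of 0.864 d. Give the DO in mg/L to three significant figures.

DO ≈ 7.28 mg/L

k_1 L₀/(k_2−k_1) = 0.392×18.8/(2.01−0.392) = 7.370/1.618 = 4.555 mg/L.
e^(−k_1 t) = e^(−0.392×0.8640) = 0.7127; e^(−k_2 t) = e^(−2.01×0.8640) = 0.1761.
D = 4.555 × (0.7127 − 0.1761) + 0.709 × 0.1761 = 2.444 + 0.1249 = 2.569 mg/L.
DO = C_s − D = 9.85 − 2.569 = 7.281 mg/L.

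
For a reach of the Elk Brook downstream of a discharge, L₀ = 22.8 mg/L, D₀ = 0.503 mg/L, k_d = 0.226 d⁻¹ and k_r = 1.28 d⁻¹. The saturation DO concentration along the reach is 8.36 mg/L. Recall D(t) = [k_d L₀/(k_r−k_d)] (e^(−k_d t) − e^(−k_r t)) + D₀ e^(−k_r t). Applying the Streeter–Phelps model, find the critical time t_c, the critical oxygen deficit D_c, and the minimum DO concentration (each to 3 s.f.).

t_c = [1/(k_r−k_d)] ln[(k_r/k_d)(1 − D₀(k_r−k_d)/(k_d L₀))]
= [1/(1.28−0.226)] ln[(1.28/0.226)(1 − 0.503×1.054/(0.226×22.8))]
= (1/1.054) ln[5.664 × 0.8971] = 0.9488 × ln(5.081) = 0.9488 × 1.626 = 1.542 d.
D_c = (k_d/k_r) L₀ e^(−k_d t_c) = (0.226/1.28) × 22.8 × e^(−0.226×1.542) = 0.1766 × 22.8 × 0.7057 = 2.841 mg/L.
Minimum DO = C_s − D_c = 8.36 − 2.841 = 5.519 mg/L.

t_c ≈ 1.54 d; D_c ≈ 2.84 mg/L; min DO ≈ 5.52 mg/L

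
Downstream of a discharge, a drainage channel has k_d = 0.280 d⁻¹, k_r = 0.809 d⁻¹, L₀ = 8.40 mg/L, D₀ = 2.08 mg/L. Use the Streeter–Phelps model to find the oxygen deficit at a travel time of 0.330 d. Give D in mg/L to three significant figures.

k_d L₀/(k_r−k_d) = 0.280×8.40/(0.809−0.280) = 2.352/0.5290 = 4.446 mg/L.
e^(−k_d t) = e^(−0.280×0.3300) = 0.9117; e^(−k_r t) = e^(−0.809×0.3300) = 0.7657.
D = 4.446 × (0.9117 − 0.7657) + 2.08 × 0.7657 = 0.6493 + 1.593 = 2.242 mg/L.

D ≈ 2.24 mg/L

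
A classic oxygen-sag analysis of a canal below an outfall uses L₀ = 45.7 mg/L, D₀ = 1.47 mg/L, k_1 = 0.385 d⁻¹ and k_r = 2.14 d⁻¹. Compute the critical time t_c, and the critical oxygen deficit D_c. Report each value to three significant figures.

t_c = [1/(k_r−k_1)] ln[(k_r/k_1)(1 − D₀(k_r−k_1)/(k_1 L₀))]
= [1/(2.14−0.385)] ln[(2.14/0.385)(1 − 1.47×1.755/(0.385×45.7))]
= (1/1.755) ln[5.558 × 0.8534] = 0.5698 × ln(4.743) = 0.5698 × 1.557 = 0.8870 d.
D_c = (k_1/k_r) L₀ e^(−k_1 t_c) = (0.385/2.14) × 45.7 × e^(−0.385×0.8870) = 0.1799 × 45.7 × 0.7107 = 5.843 mg/L.

t_c ≈ 0.887 d; D_c ≈ 5.84 mg/L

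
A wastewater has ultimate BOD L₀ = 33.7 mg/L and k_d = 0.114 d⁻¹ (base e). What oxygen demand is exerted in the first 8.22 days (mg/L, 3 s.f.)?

y ≈ 20.5 mg/L

y_t = L₀(1 − e^(−k_d t)) = 33.7 × (1 − e^(−0.114×8.22))
= 33.7 × (1 − 0.3918) = 33.7 × 0.6082 = 20.50 mg/L.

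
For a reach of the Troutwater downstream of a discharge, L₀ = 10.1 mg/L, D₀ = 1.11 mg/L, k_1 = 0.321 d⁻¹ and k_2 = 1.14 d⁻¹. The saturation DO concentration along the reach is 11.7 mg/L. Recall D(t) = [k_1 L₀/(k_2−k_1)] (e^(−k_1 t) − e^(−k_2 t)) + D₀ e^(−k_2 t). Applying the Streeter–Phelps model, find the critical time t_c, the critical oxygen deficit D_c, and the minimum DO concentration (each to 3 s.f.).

t_c ≈ 1.15 d; D_c ≈ 1.97 mg/L; min DO ≈ 9.73 mg/L

With k_2/k_1 = 3.551 and 1 − D₀(k_2−k_1)/(k_1 L₀) = 0.7196,
t_c = ln(3.551 × 0.7196) / (1.14 − 0.321) = ln(2.556) / 0.8190 = 0.9383/0.8190 = 1.146 d.
L(t_c) = L₀ e^(−k_1 t_c) = 10.1 × 0.6923 = 6.992 mg/L, and at the critical point k_2 D_c = k_1 L, so D_c = (0.321/1.14) × 6.992 = 1.969 mg/L.
Minimum DO = C_s − D_c = 11.7 − 1.969 = 9.731 mg/L.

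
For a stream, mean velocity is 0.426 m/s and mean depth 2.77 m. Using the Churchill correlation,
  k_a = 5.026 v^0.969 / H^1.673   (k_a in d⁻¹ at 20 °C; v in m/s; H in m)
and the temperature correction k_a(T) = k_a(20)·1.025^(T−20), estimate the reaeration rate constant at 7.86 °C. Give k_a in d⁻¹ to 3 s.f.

k_a ≈ 0.296 d⁻¹

k_a(20) = 5.026 × 0.426^0.969 / 2.77^1.673 = 5.026 × 0.4374 / 5.499 = 0.3998 d⁻¹.
k_a(7.86) = 0.3998 × 1.025^(7.86−20) = 0.3998 × 0.7410 = 0.2963 d⁻¹.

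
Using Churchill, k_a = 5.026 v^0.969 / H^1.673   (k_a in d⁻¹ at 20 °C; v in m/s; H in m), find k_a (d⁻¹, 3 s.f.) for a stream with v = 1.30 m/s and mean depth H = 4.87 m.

k_a = 5.026 × 1.30^0.969 / 4.87^1.673 = 5.026 × 1.289 / 14.13 = 0.4586 d⁻¹.

k_a ≈ 0.459 d⁻¹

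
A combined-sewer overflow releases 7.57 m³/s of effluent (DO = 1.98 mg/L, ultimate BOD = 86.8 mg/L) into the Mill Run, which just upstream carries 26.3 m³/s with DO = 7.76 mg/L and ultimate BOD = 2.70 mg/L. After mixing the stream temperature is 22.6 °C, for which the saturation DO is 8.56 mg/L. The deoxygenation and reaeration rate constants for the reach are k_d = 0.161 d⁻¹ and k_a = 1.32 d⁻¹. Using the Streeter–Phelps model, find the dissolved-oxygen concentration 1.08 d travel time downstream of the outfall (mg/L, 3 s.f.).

Mixed DO = (26.3×7.76 + 7.57×1.98)/(26.3+7.57) = 219.1/33.87 = 6.468 mg/L.
Mixed L₀ = (26.3×2.70 + 7.57×86.8)/(33.87) = 728.1/33.87 = 21.50 mg/L.
Initial deficit D₀ = C_s − DO₀ = 8.56 − 6.468 = 2.092 mg/L.
D(1.08) = [0.161×21.50/(1.32−0.161)](e^(−0.161×1.08) − e^(−1.32×1.08)) + 2.092 e^(−1.32×1.08)
= 2.986 × (0.8404 − 0.2404) + 2.092 × 0.2404 = 2.295 mg/L.
DO = 8.56 − 2.295 = 6.265 mg/L.

DO ≈ 6.27 mg/L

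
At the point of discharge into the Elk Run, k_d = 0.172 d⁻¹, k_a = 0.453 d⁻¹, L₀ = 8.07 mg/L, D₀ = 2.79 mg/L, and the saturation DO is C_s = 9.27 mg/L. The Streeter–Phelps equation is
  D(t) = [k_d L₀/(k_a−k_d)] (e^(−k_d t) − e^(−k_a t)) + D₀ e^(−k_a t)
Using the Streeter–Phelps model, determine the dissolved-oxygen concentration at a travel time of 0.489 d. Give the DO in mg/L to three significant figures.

DO ≈ 6.45 mg/L

k_d L₀/(k_a−k_d) = 0.172×8.07/(0.453−0.172) = 1.388/0.2810 = 4.940 mg/L.
e^(−k_d t) = e^(−0.172×0.4890) = 0.9193; e^(−k_a t) = e^(−0.453×0.4890) = 0.8013.
D = 4.940 × (0.9193 − 0.8013) + 2.79 × 0.8013 = 0.5830 + 2.236 = 2.819 mg/L.
DO = C_s − D = 9.27 − 2.819 = 6.451 mg/L.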